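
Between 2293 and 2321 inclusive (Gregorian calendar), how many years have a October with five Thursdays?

12

October has 31 days; it has five Thursdays when Thursday falls among the first (month-length − 28) days — i.e. when October 1 is one of Thursday/Wednesday/Tuesday.
October 1 by year: 2293:Sun 2294:Mon 2295:Tue✓ 2296:Thu✓ 2297:Fri 2298:Sat 2299:Sun 2300:Mon 2301:Tue✓ 2302:Wed✓ 2303:Thu✓ 2304:Sat 2305:Sun 2306:Mon 2307:Tue✓ 2308:Thu✓ 2309:Fri 2310:Sat 2311:Sun 2312:Tue✓ 2313:Wed✓ 2314:Thu✓ 2315:Fri 2316:Sun 2317:Mon 2318:Tue✓ 2319:Wed✓ 2320:Fri 2321:Sat
Years with five Thursdays: 2295, 2296, 2301, 2302, 2303, 2307, 2308, 2312, 2313, 2314, 2318, 2319 → 12.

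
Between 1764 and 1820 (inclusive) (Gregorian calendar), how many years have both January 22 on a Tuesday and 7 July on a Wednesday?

Check each year's weekday for January 22 and 7 July:
  1764: Sun/Sat  1765: Tue/Sun  1766: Wed/Mon  1767: Thu/Tue  1768: Fri/Thu  1769: Sun/Fri  1770: Mon/Sat  1771: Tue/Sun  1772: Wed/Tue  1773: Fri/Wed  1774: Sat/Thu  1775: Sun/Fri  1776: Mon/Sun  1777: Wed/Mon  …(29 more)…  1807: Thu/Tue  1808: Fri/Thu  1809: Sun/Fri  1810: Mon/Sat  1811: Tue/Sun  1812: Wed/Tue  1813: Fri/Wed  1814: Sat/Thu  1815: Sun/Fri  1816: Mon/Sun  1817: Wed/Mon  1818: Thu/Tue  1819: Fri/Wed  1820: Sat/Fri
Both conditions hold in: no year — 0.

0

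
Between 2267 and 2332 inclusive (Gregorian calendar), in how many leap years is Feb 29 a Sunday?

2

Leap years in 2267–2332: 16 of them.
Feb 29 weekday advances by 5 (mod 7) from one leap year to the next four years later (or differs when a century non-leap intervenes).
Leap-day weekdays: 2268:Sat 2272:Thu 2276:Tue 2280:Sun✓ 2284:Fri 2288:Wed 2292:Mon 2296:Sat 2304:Mon 2308:Sat 2312:Thu 2316:Tue 2320:Sun✓ 2324:Fri 2328:Wed 2332:Mon
Sunday: 2280, 2320 → 2.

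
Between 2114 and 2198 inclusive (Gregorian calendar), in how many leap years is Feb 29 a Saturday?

Leap years in 2114–2198: 21 of them.
Feb 29 weekday advances by 5 (mod 7) from one leap year to the next four years later (or differs when a century non-leap intervenes).
Leap-day weekdays: 2116:Sat✓ 2120:Thu 2124:Tue 2128:Sun 2132:Fri 2136:Wed 2140:Mon 2144:Sat✓ 2148:Thu 2152:Tue 2156:Sun 2160:Fri 2164:Wed 2168:Mon 2172:Sat✓ 2176:Thu 2180:Tue 2184:Sun 2188:Fri 2192:Wed 2196:Mon
Saturday: 2116, 2144, 2172 → 3.

3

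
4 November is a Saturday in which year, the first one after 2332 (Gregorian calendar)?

From one year to the next, a fixed date's weekday advances by 1, or by 2 when a Feb 29 lies between the two dates.
2332: November 4 is Friday.
2333: Saturday (+1)
4 November falls on a Saturday in 2333.

2333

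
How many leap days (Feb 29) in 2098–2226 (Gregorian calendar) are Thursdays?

4

Leap years in 2098–2226: 30 of them.
Feb 29 weekday advances by 5 (mod 7) from one leap year to the next four years later (or differs when a century non-leap intervenes).
Leap-day weekdays: 2104:Fri 2108:Wed 2112:Mon 2116:Sat 2120:Thu✓ 2124:Tue 2128:Sun 2132:Fri 2136:Wed 2140:Mon 2144:Sat 2148:Thu✓ 2152:Tue …(4 more)… 2172:Sat 2176:Thu✓ 2180:Tue 2184:Sun 2188:Fri 2192:Wed 2196:Mon 2204:Wed 2208:Mon 2212:Sat 2216:Thu✓ 2220:Tue 2224:Sun
Thursday: 2120, 2148, 2176, 2216 → 4.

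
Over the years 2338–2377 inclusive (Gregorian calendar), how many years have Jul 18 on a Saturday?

Track Jul 18's weekday year by year (advancing +1, or +2 across a Feb 29):
  2338: Mon  2339: Tue (+1)  2340: Thu (+2)  2341: Fri (+1)  2342: Sat (+1) ✓
  2343: Sun (+1)  2344: Tue (+2)  2345: Wed (+1)  2346: Thu (+1)  2347: Fri (+1)
  2348: Sun (+2)  2349: Mon (+1)  2350: Tue (+1)  2351: Wed (+1)  … (12 more years) …
  2364: Sat (+2) ✓  2365: Sun (+1)  2366: Mon (+1)  2367: Tue (+1)  2368: Thu (+2)
  2369: Fri (+1)  2370: Sat (+1) ✓  2371: Sun (+1)  2372: Tue (+2)  2373: Wed (+1)
  2374: Thu (+1)  2375: Fri (+1)  2376: Sun (+2)  2377: Mon (+1)
Saturday years: 2342, 2353, 2359, 2364, 2370 — 5 in total.

5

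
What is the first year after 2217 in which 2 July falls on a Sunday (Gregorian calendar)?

2220

From one year to the next, a fixed date's weekday advances by 1, or by 2 when a Feb 29 lies between the two dates.
2217: July 2 is Wednesday.
2218: Thursday (+1)
2219: Friday (+1)
2220: Sunday (+2)
2 July falls on a Sunday in 2220.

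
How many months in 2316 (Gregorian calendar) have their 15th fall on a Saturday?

3

Check the 15th of each month of 2316: Jan 15: Sat, Feb 15: Tue, Mar 15: Wed, Apr 15: Sat, May 15: Mon, Jun 15: Thu, Jul 15: Sat, Aug 15: Tue, Sep 15: Fri, Oct 15: Sun, Nov 15: Wed, Dec 15: Fri.
Saturday occurs in January, April, July — 3 months.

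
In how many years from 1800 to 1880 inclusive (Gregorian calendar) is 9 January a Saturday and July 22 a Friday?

3

Check each year's weekday for 9 January and July 22:
  1800: Thu/Tue  1801: Fri/Wed  1802: Sat/Thu  1803: Sun/Fri  1804: Mon/Sun  1805: Wed/Mon  1806: Thu/Tue  1807: Fri/Wed  1808: Sat/Fri ✓  1809: Mon/Sat  1810: Tue/Sun  1811: Wed/Mon  1812: Thu/Wed  1813: Sat/Thu  …(53 more)…  1867: Wed/Mon  1868: Thu/Wed  1869: Sat/Thu  1870: Sun/Fri  1871: Mon/Sat  1872: Tue/Mon  1873: Thu/Tue  1874: Fri/Wed  1875: Sat/Thu  1876: Sun/Sat  1877: Tue/Sun  1878: Wed/Mon  1879: Thu/Tue  1880: Fri/Thu
Both conditions hold in: 1808, 1836, 1864 — 3.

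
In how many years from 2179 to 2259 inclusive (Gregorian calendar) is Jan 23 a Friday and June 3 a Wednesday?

9

Check each year's weekday for Jan 23 and June 3:
  2179: Sat/Thu  2180: Sun/Sat  2181: Tue/Sun  2182: Wed/Mon  2183: Thu/Tue  2184: Fri/Thu  2185: Sun/Fri  2186: Mon/Sat  2187: Tue/Sun  2188: Wed/Tue  2189: Fri/Wed ✓  2190: Sat/Thu  2191: Sun/Fri  2192: Mon/Sun  …(53 more)…  2246: Fri/Wed ✓  2247: Sat/Thu  2248: Sun/Sat  2249: Tue/Sun  2250: Wed/Mon  2251: Thu/Tue  2252: Fri/Thu  2253: Sun/Fri  2254: Mon/Sat  2255: Tue/Sun  2256: Wed/Tue  2257: Fri/Wed ✓  2258: Sat/Thu  2259: Sun/Fri
Both conditions hold in: 2189, 2195, 2201, 2207, 2218, 2229, 2235, 2246, 2257 — 9.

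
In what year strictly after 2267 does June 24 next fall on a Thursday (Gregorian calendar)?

2269

From one year to the next, a fixed date's weekday advances by 1, or by 2 when a Feb 29 lies between the two dates.
2267: June 24 is Monday.
2268: Wednesday (+2)
2269: Thursday (+1)
June 24 falls on a Thursday in 2269.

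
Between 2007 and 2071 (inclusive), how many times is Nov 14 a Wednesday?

10

Track Nov 14's weekday year by year (advancing +1, or +2 across a Feb 29):
  2007: Wed ✓  2008: Fri (+2)  2009: Sat (+1)  2010: Sun (+1)  2011: Mon (+1)
  2012: Wed (+2) ✓  2013: Thu (+1)  2014: Fri (+1)  2015: Sat (+1)  2016: Mon (+2)
  2017: Tue (+1)  2018: Wed (+1) ✓  2019: Thu (+1)  2020: Sat (+2)  … (37 more years) …
  2058: Thu (+1)  2059: Fri (+1)  2060: Sun (+2)  2061: Mon (+1)  2062: Tue (+1)
  2063: Wed (+1) ✓  2064: Fri (+2)  2065: Sat (+1)  2066: Sun (+1)  2067: Mon (+1)
  2068: Wed (+2) ✓  2069: Thu (+1)  2070: Fri (+1)  2071: Sat (+1)
Wednesday years: 2007, 2012, 2018, 2029, 2035, 2040, 2046, 2057, 2063, 2068 — 10 in total.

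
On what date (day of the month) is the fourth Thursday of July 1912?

July 1, 1912 is a Monday, so the first Thursday is the 4th.
The fourth Thursday is 4 + 21 = 25.

25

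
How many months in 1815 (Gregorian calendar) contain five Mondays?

4

A month of length L has five Mondays iff its first Monday is on day ≤ L−28 (so day 1–3 in a 31-day month, 1–2 in a 30-day month, day 1 in a leap February).
Checking each month of 1815: Jan starts Sun (31d) ✓; Feb starts Wed (28d); Mar starts Wed (31d); Apr starts Sat (30d); May starts Mon (31d) ✓; Jun starts Thu (30d); Jul starts Sat (31d) ✓; Aug starts Tue (31d); Sep starts Fri (30d); Oct starts Sun (31d) ✓; Nov starts Wed (30d); Dec starts Fri (31d).
Five-Monday months: January, May, July, October → 4.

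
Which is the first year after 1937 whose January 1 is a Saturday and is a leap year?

Jan 1 advances by 2 weekdays after a leap year and by 1 after a common year.
1937: Jan 1 is Friday.
1938: Saturday
1939: Sunday
1940: Monday (leap)
1941: Wednesday
1942: Thursday
1943: Friday
1944: Saturday (leap)
1944 begins on a Saturday and is a leap year.

1944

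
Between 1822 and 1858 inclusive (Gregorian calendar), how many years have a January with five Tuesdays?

16

January has 31 days; it has five Tuesdays when Tuesday falls among the first (month-length − 28) days — i.e. when January 1 is one of Tuesday/Monday/Sunday.
January 1 by year: 1822:Tue✓ 1823:Wed 1824:Thu 1825:Sat 1826:Sun✓ 1827:Mon✓ 1828:Tue✓ 1829:Thu 1830:Fri 1831:Sat 1832:Sun✓ 1833:Tue✓ 1834:Wed 1835:Thu 1836:Fri …(7 more)… 1844:Mon✓ 1845:Wed 1846:Thu 1847:Fri 1848:Sat 1849:Mon✓ 1850:Tue✓ 1851:Wed 1852:Thu 1853:Sat 1854:Sun✓ 1855:Mon✓ 1856:Tue✓ 1857:Thu 1858:Fri
Years with five Tuesdays: 1822, 1826, 1827, 1828, 1832, 1833, 1837, 1838, 1839, 1843, 1844, 1849, 1850, 1854, 1855, 1856 → 16.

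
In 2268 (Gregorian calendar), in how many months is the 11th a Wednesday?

2

Check the 11th of each month of 2268: Jan 11: Sat, Feb 11: Tue, Mar 11: Wed, Apr 11: Sat, May 11: Mon, Jun 11: Thu, Jul 11: Sat, Aug 11: Tue, Sep 11: Fri, Oct 11: Sun, Nov 11: Wed, Dec 11: Fri.
Wednesday occurs in March, November — 2 months.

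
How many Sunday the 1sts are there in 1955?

Check the 1st of each month of 1955: Jan 1: Sat, Feb 1: Tue, Mar 1: Tue, Apr 1: Fri, May 1: Sun, Jun 1: Wed, Jul 1: Fri, Aug 1: Mon, Sep 1: Thu, Oct 1: Sat, Nov 1: Tue, Dec 1: Thu.
Sunday occurs in May — 1 month.

1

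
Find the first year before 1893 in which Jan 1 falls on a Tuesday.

Jan 1 advances by 2 weekdays after a leap year and by 1 after a common year.
1893: Jan 1 is Sunday.
1892: Friday (leap)
1891: Thursday
1890: Wednesday
1889: Tuesday
1889 begins on a Tuesday

1889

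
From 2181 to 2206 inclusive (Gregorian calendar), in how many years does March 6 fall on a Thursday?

Track March 6's weekday year by year (advancing +1, or +2 across a Feb 29):
  2181: Tue  2182: Wed (+1)  2183: Thu (+1) ✓  2184: Sat (+2)  2185: Sun (+1)
  2186: Mon (+1)  2187: Tue (+1)  2188: Thu (+2) ✓  2189: Fri (+1)  2190: Sat (+1)
  2191: Sun (+1)  2192: Tue (+2)  2193: Wed (+1)  2194: Thu (+1) ✓  2195: Fri (+1)
  2196: Sun (+2)  2197: Mon (+1)  2198: Tue (+1)  2199: Wed (+1)  2200: Thu (+1) ✓
  2201: Fri (+1)  2202: Sat (+1)  2203: Sun (+1)  2204: Tue (+2)  2205: Wed (+1)
  2206: Thu (+1) ✓
Thursday years: 2183, 2188, 2194, 2200, 2206 — 5 in total.

5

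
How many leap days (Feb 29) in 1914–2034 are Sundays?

Leap years in 1914–2034: 30 of them.
Feb 29 weekday advances by 5 (mod 7) from one leap year to the next four years later (or differs when a century non-leap intervenes).
Leap-day weekdays: 1916:Tue 1920:Sun✓ 1924:Fri 1928:Wed 1932:Mon 1936:Sat 1940:Thu 1944:Tue 1948:Sun✓ 1952:Fri 1956:Wed 1960:Mon 1964:Sat …(4 more)… 1984:Wed 1988:Mon 1992:Sat 1996:Thu 2000:Tue 2004:Sun✓ 2008:Fri 2012:Wed 2016:Mon 2020:Sat 2024:Thu 2028:Tue 2032:Sun✓
Sunday: 1920, 1948, 1976, 2004, 2032 → 5.

5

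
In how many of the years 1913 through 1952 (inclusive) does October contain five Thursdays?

17

October has 31 days; it has five Thursdays when Thursday falls among the first (month-length − 28) days — i.e. when October 1 is one of Thursday/Wednesday/Tuesday.
October 1 by year: 1913:Wed✓ 1914:Thu✓ 1915:Fri 1916:Sun 1917:Mon 1918:Tue✓ 1919:Wed✓ 1920:Fri 1921:Sat 1922:Sun 1923:Mon 1924:Wed✓ 1925:Thu✓ 1926:Fri 1927:Sat …(10 more)… 1938:Sat 1939:Sun 1940:Tue✓ 1941:Wed✓ 1942:Thu✓ 1943:Fri 1944:Sun 1945:Mon 1946:Tue✓ 1947:Wed✓ 1948:Fri 1949:Sat 1950:Sun 1951:Mon 1952:Wed✓
Years with five Thursdays: 1913, 1914, 1918, 1919, 1924, 1925, 1929, 1930, 1931, 1935, 1936, 1940, 1941, 1942, 1946, 1947, 1952 → 17.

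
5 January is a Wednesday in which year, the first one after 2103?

From one year to the next, a fixed date's weekday advances by 1, or by 2 when a Feb 29 lies between the two dates.
2103: January 5 is Friday.
2104: Saturday (+1)
2105: Monday (+2)
2106: Tuesday (+1)
2107: Wednesday (+1)
5 January falls on a Wednesday in 2107.

2107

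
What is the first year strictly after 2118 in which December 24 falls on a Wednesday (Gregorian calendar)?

2121

From one year to the next, a fixed date's weekday advances by 1, or by 2 when a Feb 29 lies between the two dates.
2118: December 24 is Saturday.
2119: Sunday (+1)
2120: Tuesday (+2)
2121: Wednesday (+1)
December 24 falls on a Wednesday in 2121.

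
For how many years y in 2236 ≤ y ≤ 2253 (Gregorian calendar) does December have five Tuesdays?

7

December has 31 days; it has five Tuesdays when Tuesday falls among the first (month-length − 28) days — i.e. when December 1 is one of Tuesday/Monday/Sunday.
December 1 by year: 2236:Thu 2237:Fri 2238:Sat 2239:Sun✓ 2240:Tue✓ 2241:Wed 2242:Thu 2243:Fri 2244:Sun✓ 2245:Mon✓ 2246:Tue✓ 2247:Wed 2248:Fri 2249:Sat 2250:Sun✓ 2251:Mon✓ 2252:Wed 2253:Thu
Years with five Tuesdays: 2239, 2240, 2244, 2245, 2246, 2250, 2251 → 7.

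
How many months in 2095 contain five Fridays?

4

A month of length L has five Fridays iff its first Friday is on day ≤ L−28 (so day 1–3 in a 31-day month, 1–2 in a 30-day month, day 1 in a leap February).
Checking each month of 2095: Jan starts Sat (31d); Feb starts Tue (28d); Mar starts Tue (31d); Apr starts Fri (30d) ✓; May starts Sun (31d); Jun starts Wed (30d); Jul starts Fri (31d) ✓; Aug starts Mon (31d); Sep starts Thu (30d) ✓; Oct starts Sat (31d); Nov starts Tue (30d); Dec starts Thu (31d) ✓.
Five-Friday months: April, July, September, December → 4.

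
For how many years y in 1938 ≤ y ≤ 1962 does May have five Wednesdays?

11

May has 31 days; it has five Wednesdays when Wednesday falls among the first (month-length − 28) days — i.e. when May 1 is one of Wednesday/Tuesday/Monday.
May 1 by year: 1938:Sun 1939:Mon✓ 1940:Wed✓ 1941:Thu 1942:Fri 1943:Sat 1944:Mon✓ 1945:Tue✓ 1946:Wed✓ 1947:Thu 1948:Sat 1949:Sun 1950:Mon✓ 1951:Tue✓ 1952:Thu 1953:Fri 1954:Sat 1955:Sun 1956:Tue✓ 1957:Wed✓ 1958:Thu 1959:Fri 1960:Sun 1961:Mon✓ 1962:Tue✓
Years with five Wednesdays: 1939, 1940, 1944, 1945, 1946, 1950, 1951, 1956, 1957, 1961, 1962 → 11.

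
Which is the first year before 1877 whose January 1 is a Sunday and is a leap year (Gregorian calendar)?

1860

Jan 1 advances by 2 weekdays after a leap year and by 1 after a common year.
1877: Jan 1 is Monday.
1876: Saturday (leap)
1875: Friday
1874: Thursday
1873: Wednesday
1872: Monday (leap)
1871: Sunday
1870: Saturday
1869: Friday
1868: Wednesday (leap)
1867: Tuesday
1866: Monday
1865: Sunday
1864: Friday (leap)
1863: Thursday
1862: Wednesday
1861: Tuesday
1860: Sunday (leap)
1860 begins on a Sunday and is a leap year.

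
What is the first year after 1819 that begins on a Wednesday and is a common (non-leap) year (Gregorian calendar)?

1823

Jan 1 advances by 2 weekdays after a leap year and by 1 after a common year.
1819: Jan 1 is Friday.
1820: Saturday (leap)
1821: Monday
1822: Tuesday
1823: Wednesday
1823 begins on a Wednesday and is a common year.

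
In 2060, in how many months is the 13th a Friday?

Check the 13th of each month of 2060: Jan 13: Tue, Feb 13: Fri, Mar 13: Sat, Apr 13: Tue, May 13: Thu, Jun 13: Sun, Jul 13: Tue, Aug 13: Fri, Sep 13: Mon, Oct 13: Wed, Nov 13: Sat, Dec 13: Mon.
Friday occurs in February, August — 2 months.

2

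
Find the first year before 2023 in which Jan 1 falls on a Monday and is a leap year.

Jan 1 advances by 2 weekdays after a leap year and by 1 after a common year.
2023: Jan 1 is Sunday.
2022: Saturday
2021: Friday
2020: Wednesday (leap)
2019: Tuesday
2018: Monday
2017: Sunday
2016: Friday (leap)
2015: Thursday
2014: Wednesday
2013: Tuesday
2012: Sunday (leap)
2011: Saturday
2010: Friday
2009: Thursday
2008: Tuesday (leap)
2007: Monday
2006: Sunday
2005: Saturday
2004: Thursday (leap)
2003: Wednesday
2002: Tuesday
2001: Monday
2000: Saturday (leap)
1999: Friday
1998: Thursday
1997: Wednesday
1996: Monday (leap)
1996 begins on a Monday and is a leap year.

1996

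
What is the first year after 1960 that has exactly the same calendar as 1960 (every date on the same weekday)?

1988

Two years share a calendar iff Jan 1 falls on the same weekday and both are leap or both are common. 1960: Jan 1 is Friday, leap year.
1961: Jan 1 Sunday, common
1962: Jan 1 Monday, common
1963: Jan 1 Tuesday, common
1964: Jan 1 Wednesday, leap
1965: Jan 1 Friday, common
1966: Jan 1 Saturday, common
1967: Jan 1 Sunday, common
1968: Jan 1 Monday, leap
1969: Jan 1 Wednesday, common
1970: Jan 1 Thursday, common
1971: Jan 1 Friday, common
1972: Jan 1 Saturday, leap
1973: Jan 1 Monday, common
1974: Jan 1 Tuesday, common
1975: Jan 1 Wednesday, common
1976: Jan 1 Thursday, leap
1977: Jan 1 Saturday, common
1978: Jan 1 Sunday, common
1979: Jan 1 Monday, common
1980: Jan 1 Tuesday, leap
1981: Jan 1 Thursday, common
1982: Jan 1 Friday, common
1983: Jan 1 Saturday, common
1984: Jan 1 Sunday, leap
1985: Jan 1 Tuesday, common
1986: Jan 1 Wednesday, common
1987: Jan 1 Thursday, common
1988: Jan 1 Friday, leap
1988 matches on both conditions.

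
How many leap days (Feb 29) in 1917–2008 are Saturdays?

Leap years in 1917–2008: 23 of them.
Feb 29 weekday advances by 5 (mod 7) from one leap year to the next four years later (or differs when a century non-leap intervenes).
Leap-day weekdays: 1920:Sun 1924:Fri 1928:Wed 1932:Mon 1936:Sat✓ 1940:Thu 1944:Tue 1948:Sun 1952:Fri 1956:Wed 1960:Mon 1964:Sat✓ 1968:Thu 1972:Tue 1976:Sun 1980:Fri 1984:Wed 1988:Mon 1992:Sat✓ 1996:Thu 2000:Tue 2004:Sun 2008:Fri
Saturday: 1936, 1964, 1992 → 3.

3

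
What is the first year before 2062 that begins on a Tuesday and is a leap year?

Jan 1 advances by 2 weekdays after a leap year and by 1 after a common year.
2062: Jan 1 is Sunday.
2061: Saturday
2060: Thursday (leap)
2059: Wednesday
2058: Tuesday
2057: Monday
2056: Saturday (leap)
2055: Friday
2054: Thursday
2053: Wednesday
2052: Monday (leap)
2051: Sunday
2050: Saturday
2049: Friday
2048: Wednesday (leap)
2047: Tuesday
2046: Monday
2045: Sunday
2044: Friday (leap)
2043: Thursday
2042: Wednesday
2041: Tuesday
2040: Sunday (leap)
2039: Saturday
2038: Friday
2037: Thursday
2036: Tuesday (leap)
2036 begins on a Tuesday and is a leap year.

2036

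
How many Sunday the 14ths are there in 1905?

1

Check the 14th of each month of 1905: Jan 14: Sat, Feb 14: Tue, Mar 14: Tue, Apr 14: Fri, May 14: Sun, Jun 14: Wed, Jul 14: Fri, Aug 14: Mon, Sep 14: Thu, Oct 14: Sat, Nov 14: Tue, Dec 14: Thu.
Sunday occurs in May — 1 month.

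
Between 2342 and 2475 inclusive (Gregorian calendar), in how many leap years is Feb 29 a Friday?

Leap years in 2342–2475: 33 of them.
Feb 29 weekday advances by 5 (mod 7) from one leap year to the next four years later (or differs when a century non-leap intervenes).
Leap-day weekdays: 2344:Tue 2348:Sun 2352:Fri✓ 2356:Wed 2360:Mon 2364:Sat 2368:Thu 2372:Tue 2376:Sun 2380:Fri✓ 2384:Wed 2388:Mon 2392:Sat …(7 more)… 2424:Thu 2428:Tue 2432:Sun 2436:Fri✓ 2440:Wed 2444:Mon 2448:Sat 2452:Thu 2456:Tue 2460:Sun 2464:Fri✓ 2468:Wed 2472:Mon
Friday: 2352, 2380, 2408, 2436, 2464 → 5.

5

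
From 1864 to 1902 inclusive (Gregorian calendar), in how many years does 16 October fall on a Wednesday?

6

Track 16 October's weekday year by year (advancing +1, or +2 across a Feb 29):
  1864: Sun  1865: Mon (+1)  1866: Tue (+1)  1867: Wed (+1) ✓  1868: Fri (+2)
  1869: Sat (+1)  1870: Sun (+1)  1871: Mon (+1)  1872: Wed (+2) ✓  1873: Thu (+1)
  1874: Fri (+1)  1875: Sat (+1)  1876: Mon (+2)  1877: Tue (+1)  … (11 more years) …
  1889: Wed (+1) ✓  1890: Thu (+1)  1891: Fri (+1)  1892: Sun (+2)  1893: Mon (+1)
  1894: Tue (+1)  1895: Wed (+1) ✓  1896: Fri (+2)  1897: Sat (+1)  1898: Sun (+1)
  1899: Mon (+1)  1900: Tue (+1)  1901: Wed (+1) ✓  1902: Thu (+1)
Wednesday years: 1867, 1872, 1878, 1889, 1895, 1901 — 6 in total.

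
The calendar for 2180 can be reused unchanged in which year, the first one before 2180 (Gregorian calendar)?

Two years share a calendar iff Jan 1 falls on the same weekday and both are leap or both are common. 2180: Jan 1 is Saturday, leap year.
2179: Jan 1 Friday, common
2178: Jan 1 Thursday, common
2177: Jan 1 Wednesday, common
2176: Jan 1 Monday, leap
2175: Jan 1 Sunday, common
2174: Jan 1 Saturday, common
2173: Jan 1 Friday, common
2172: Jan 1 Wednesday, leap
2171: Jan 1 Tuesday, common
2170: Jan 1 Monday, common
2169: Jan 1 Sunday, common
2168: Jan 1 Friday, leap
2167: Jan 1 Thursday, common
2166: Jan 1 Wednesday, common
2165: Jan 1 Tuesday, common
2164: Jan 1 Sunday, leap
2163: Jan 1 Saturday, common
2162: Jan 1 Friday, common
2161: Jan 1 Thursday, common
2160: Jan 1 Tuesday, leap
2159: Jan 1 Monday, common
2158: Jan 1 Sunday, common
2157: Jan 1 Saturday, common
2156: Jan 1 Thursday, leap
2155: Jan 1 Wednesday, common
2154: Jan 1 Tuesday, common
2153: Jan 1 Monday, common
2152: Jan 1 Saturday, leap
2152 matches on both conditions.

2152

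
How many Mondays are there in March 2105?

March 2105 has 31 days and begins on Sunday.
The first Monday is March 2.
Mondays fall on 2, 9, 16, 23, 30 — that's 5.

5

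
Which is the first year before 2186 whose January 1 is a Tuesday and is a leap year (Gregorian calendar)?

Jan 1 advances by 2 weekdays after a leap year and by 1 after a common year.
2186: Jan 1 is Sunday.
2185: Saturday
2184: Thursday (leap)
2183: Wednesday
2182: Tuesday
2181: Monday
2180: Saturday (leap)
2179: Friday
2178: Thursday
2177: Wednesday
2176: Monday (leap)
2175: Sunday
2174: Saturday
2173: Friday
2172: Wednesday (leap)
2171: Tuesday
2170: Monday
2169: Sunday
2168: Friday (leap)
2167: Thursday
2166: Wednesday
2165: Tuesday
2164: Sunday (leap)
2163: Saturday
2162: Friday
2161: Thursday
2160: Tuesday (leap)
2160 begins on a Tuesday and is a leap year.

2160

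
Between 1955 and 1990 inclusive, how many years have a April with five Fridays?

10

April has 30 days; it has five Fridays when Friday falls among the first (month-length − 28) days — i.e. when April 1 is one of Friday/Thursday.
April 1 by year: 1955:Fri✓ 1956:Sun 1957:Mon 1958:Tue 1959:Wed 1960:Fri✓ 1961:Sat 1962:Sun 1963:Mon 1964:Wed 1965:Thu✓ 1966:Fri✓ 1967:Sat 1968:Mon 1969:Tue …(6 more)… 1976:Thu✓ 1977:Fri✓ 1978:Sat 1979:Sun 1980:Tue 1981:Wed 1982:Thu✓ 1983:Fri✓ 1984:Sun 1985:Mon 1986:Tue 1987:Wed 1988:Fri✓ 1989:Sat 1990:Sun
Years with five Fridays: 1955, 1960, 1965, 1966, 1971, 1976, 1977, 1982, 1983, 1988 → 10.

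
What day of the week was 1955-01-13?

January 1, 1955 is a Saturday.
January 13 is day 13 of the year, i.e. 12 days after Jan 1.
12 mod 7 = 5, so advance 5 weekdays from Saturday: Thursday.

Thursday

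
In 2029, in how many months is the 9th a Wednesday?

Check the 9th of each month of 2029: Jan 9: Tue, Feb 9: Fri, Mar 9: Fri, Apr 9: Mon, May 9: Wed, Jun 9: Sat, Jul 9: Mon, Aug 9: Thu, Sep 9: Sun, Oct 9: Tue, Nov 9: Fri, Dec 9: Sun.
Wednesday occurs in May — 1 month.

1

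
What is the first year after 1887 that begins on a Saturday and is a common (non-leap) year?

1898

Jan 1 advances by 2 weekdays after a leap year and by 1 after a common year.
1887: Jan 1 is Saturday.
1888: Sunday (leap)
1889: Tuesday
1890: Wednesday
1891: Thursday
1892: Friday (leap)
1893: Sunday
1894: Monday
1895: Tuesday
1896: Wednesday (leap)
1897: Friday
1898: Saturday
1898 begins on a Saturday and is a common year.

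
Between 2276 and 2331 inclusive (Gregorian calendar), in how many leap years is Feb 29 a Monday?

2

Leap years in 2276–2331: 13 of them.
Feb 29 weekday advances by 5 (mod 7) from one leap year to the next four years later (or differs when a century non-leap intervenes).
Leap-day weekdays: 2276:Tue 2280:Sun 2284:Fri 2288:Wed 2292:Mon✓ 2296:Sat 2304:Mon✓ 2308:Sat 2312:Thu 2316:Tue 2320:Sun 2324:Fri 2328:Wed
Monday: 2292, 2304 → 2.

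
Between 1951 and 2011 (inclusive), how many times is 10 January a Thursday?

Track 10 January's weekday year by year (advancing +1, or +2 across a Feb 29):
  1951: Wed  1952: Thu (+1) ✓  1953: Sat (+2)  1954: Sun (+1)  1955: Mon (+1)
  1956: Tue (+1)  1957: Thu (+2) ✓  1958: Fri (+1)  1959: Sat (+1)  1960: Sun (+1)
  1961: Tue (+2)  1962: Wed (+1)  1963: Thu (+1) ✓  1964: Fri (+1)  … (33 more years) …
  1998: Sat (+1)  1999: Sun (+1)  2000: Mon (+1)  2001: Wed (+2)  2002: Thu (+1) ✓
  2003: Fri (+1)  2004: Sat (+1)  2005: Mon (+2)  2006: Tue (+1)  2007: Wed (+1)
  2008: Thu (+1) ✓  2009: Sat (+2)  2010: Sun (+1)  2011: Mon (+1)
Thursday years: 1952, 1957, 1963, 1974, 1980, 1985, 1991, 2002, 2008 — 9 in total.

9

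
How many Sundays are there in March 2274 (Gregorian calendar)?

5

March 2274 has 31 days and begins on Sunday.
The first Sunday is March 1.
Sundays fall on 1, 8, 15, 22, 29 — that's 5.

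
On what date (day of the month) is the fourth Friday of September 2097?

September 1, 2097 is a Sunday, so the first Friday is the 6th.
The fourth Friday is 6 + 21 = 27.

27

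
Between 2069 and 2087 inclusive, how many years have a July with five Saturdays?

7

July has 31 days; it has five Saturdays when Saturday falls among the first (month-length − 28) days — i.e. when July 1 is one of Saturday/Friday/Thursday.
July 1 by year: 2069:Mon 2070:Tue 2071:Wed 2072:Fri✓ 2073:Sat✓ 2074:Sun 2075:Mon 2076:Wed 2077:Thu✓ 2078:Fri✓ 2079:Sat✓ 2080:Mon 2081:Tue 2082:Wed 2083:Thu✓ 2084:Sat✓ 2085:Sun 2086:Mon 2087:Tue
Years with five Saturdays: 2072, 2073, 2077, 2078, 2079, 2083, 2084 → 7.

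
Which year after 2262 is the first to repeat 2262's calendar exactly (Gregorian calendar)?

2273

Two years share a calendar iff Jan 1 falls on the same weekday and both are leap or both are common. 2262: Jan 1 is Wednesday, common year.
2263: Jan 1 Thursday, common
2264: Jan 1 Friday, leap
2265: Jan 1 Sunday, common
2266: Jan 1 Monday, common
2267: Jan 1 Tuesday, common
2268: Jan 1 Wednesday, leap
2269: Jan 1 Friday, common
2270: Jan 1 Saturday, common
2271: Jan 1 Sunday, common
2272: Jan 1 Monday, leap
2273: Jan 1 Wednesday, common
2273 matches on both conditions.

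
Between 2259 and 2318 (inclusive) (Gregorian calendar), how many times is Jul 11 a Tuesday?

9

Track Jul 11's weekday year by year (advancing +1, or +2 across a Feb 29):
  2259: Mon  2260: Wed (+2)  2261: Thu (+1)  2262: Fri (+1)  2263: Sat (+1)
  2264: Mon (+2)  2265: Tue (+1) ✓  2266: Wed (+1)  2267: Thu (+1)  2268: Sat (+2)
  2269: Sun (+1)  2270: Mon (+1)  2271: Tue (+1) ✓  2272: Thu (+2)  … (32 more years) …
  2305: Tue (+1) ✓  2306: Wed (+1)  2307: Thu (+1)  2308: Sat (+2)  2309: Sun (+1)
  2310: Mon (+1)  2311: Tue (+1) ✓  2312: Thu (+2)  2313: Fri (+1)  2314: Sat (+1)
  2315: Sun (+1)  2316: Tue (+2) ✓  2317: Wed (+1)  2318: Thu (+1)
Tuesday years: 2265, 2271, 2276, 2282, 2293, 2299, 2305, 2311, 2316 — 9 in total.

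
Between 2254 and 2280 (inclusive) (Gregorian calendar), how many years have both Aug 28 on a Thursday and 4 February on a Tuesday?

Check each year's weekday for Aug 28 and 4 February:
  2254: Mon/Sat  2255: Tue/Sun  2256: Thu/Mon  2257: Fri/Wed  2258: Sat/Thu  2259: Sun/Fri  2260: Tue/Sat  2261: Wed/Mon  2262: Thu/Tue ✓  2263: Fri/Wed  2264: Sun/Thu  2265: Mon/Sat  2266: Tue/Sun  2267: Wed/Mon  2268: Fri/Tue  2269: Sat/Thu  2270: Sun/Fri  2271: Mon/Sat  2272: Wed/Sun  2273: Thu/Tue ✓  2274: Fri/Wed  2275: Sat/Thu  2276: Mon/Fri  2277: Tue/Sun  2278: Wed/Mon  2279: Thu/Tue ✓  2280: Sat/Wed
Both conditions hold in: 2262, 2273, 2279 — 3.

3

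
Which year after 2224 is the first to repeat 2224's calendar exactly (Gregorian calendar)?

2252

Two years share a calendar iff Jan 1 falls on the same weekday and both are leap or both are common. 2224: Jan 1 is Thursday, leap year.
2225: Jan 1 Saturday, common
2226: Jan 1 Sunday, common
2227: Jan 1 Monday, common
2228: Jan 1 Tuesday, leap
2229: Jan 1 Thursday, common
2230: Jan 1 Friday, common
2231: Jan 1 Saturday, common
2232: Jan 1 Sunday, leap
2233: Jan 1 Tuesday, common
2234: Jan 1 Wednesday, common
2235: Jan 1 Thursday, common
2236: Jan 1 Friday, leap
2237: Jan 1 Sunday, common
2238: Jan 1 Monday, common
2239: Jan 1 Tuesday, common
2240: Jan 1 Wednesday, leap
2241: Jan 1 Friday, common
2242: Jan 1 Saturday, common
2243: Jan 1 Sunday, common
2244: Jan 1 Monday, leap
2245: Jan 1 Wednesday, common
2246: Jan 1 Thursday, common
2247: Jan 1 Friday, common
2248: Jan 1 Saturday, leap
2249: Jan 1 Monday, common
2250: Jan 1 Tuesday, common
2251: Jan 1 Wednesday, common
2252: Jan 1 Thursday, leap
2252 matches on both conditions.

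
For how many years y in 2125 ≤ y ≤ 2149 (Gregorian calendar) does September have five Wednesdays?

September has 30 days; it has five Wednesdays when Wednesday falls among the first (month-length − 28) days — i.e. when September 1 is one of Wednesday/Tuesday.
September 1 by year: 2125:Sat 2126:Sun 2127:Mon 2128:Wed✓ 2129:Thu 2130:Fri 2131:Sat 2132:Mon 2133:Tue✓ 2134:Wed✓ 2135:Thu 2136:Sat 2137:Sun 2138:Mon 2139:Tue✓ 2140:Thu 2141:Fri 2142:Sat 2143:Sun 2144:Tue✓ 2145:Wed✓ 2146:Thu 2147:Fri 2148:Sun 2149:Mon
Years with five Wednesdays: 2128, 2133, 2134, 2139, 2144, 2145 → 6.

6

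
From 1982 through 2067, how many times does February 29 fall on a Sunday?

Leap years in 1982–2067: 21 of them.
Feb 29 weekday advances by 5 (mod 7) from one leap year to the next four years later (or differs when a century non-leap intervenes).
Leap-day weekdays: 1984:Wed 1988:Mon 1992:Sat 1996:Thu 2000:Tue 2004:Sun✓ 2008:Fri 2012:Wed 2016:Mon 2020:Sat 2024:Thu 2028:Tue 2032:Sun✓ 2036:Fri 2040:Wed 2044:Mon 2048:Sat 2052:Thu 2056:Tue 2060:Sun✓ 2064:Fri
Sunday: 2004, 2032, 2060 → 3.

3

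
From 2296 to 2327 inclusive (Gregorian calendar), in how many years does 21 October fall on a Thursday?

Track 21 October's weekday year by year (advancing +1, or +2 across a Feb 29):
  2296: Wed  2297: Thu (+1) ✓  2298: Fri (+1)  2299: Sat (+1)  2300: Sun (+1)
  2301: Mon (+1)  2302: Tue (+1)  2303: Wed (+1)  2304: Fri (+2)  2305: Sat (+1)
  2306: Sun (+1)  2307: Mon (+1)  2308: Wed (+2)  2309: Thu (+1) ✓  … (4 more years) …
  2314: Wed (+1)  2315: Thu (+1) ✓  2316: Sat (+2)  2317: Sun (+1)  2318: Mon (+1)
  2319: Tue (+1)  2320: Thu (+2) ✓  2321: Fri (+1)  2322: Sat (+1)  2323: Sun (+1)
  2324: Tue (+2)  2325: Wed (+1)  2326: Thu (+1) ✓  2327: Fri (+1)
Thursday years: 2297, 2309, 2315, 2320, 2326 — 5 in total.

5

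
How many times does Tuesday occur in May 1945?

May 1945 has 31 days and begins on Tuesday.
The first Tuesday is May 1.
Tuesdays fall on 1, 8, 15, 22, 29 — that's 5.

5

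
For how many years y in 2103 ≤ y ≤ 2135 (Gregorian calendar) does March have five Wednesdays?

March has 31 days; it has five Wednesdays when Wednesday falls among the first (month-length − 28) days — i.e. when March 1 is one of Wednesday/Tuesday/Monday.
March 1 by year: 2103:Thu 2104:Sat 2105:Sun 2106:Mon✓ 2107:Tue✓ 2108:Thu 2109:Fri 2110:Sat 2111:Sun 2112:Tue✓ 2113:Wed✓ 2114:Thu 2115:Fri 2116:Sun 2117:Mon✓ …(3 more)… 2121:Sat 2122:Sun 2123:Mon✓ 2124:Wed✓ 2125:Thu 2126:Fri 2127:Sat 2128:Mon✓ 2129:Tue✓ 2130:Wed✓ 2131:Thu 2132:Sat 2133:Sun 2134:Mon✓ 2135:Tue✓
Years with five Wednesdays: 2106, 2107, 2112, 2113, 2117, 2118, 2119, 2123, 2124, 2128, 2129, 2130, 2134, 2135 → 14.

14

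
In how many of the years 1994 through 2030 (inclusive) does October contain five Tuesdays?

17

October has 31 days; it has five Tuesdays when Tuesday falls among the first (month-length − 28) days — i.e. when October 1 is one of Tuesday/Monday/Sunday.
October 1 by year: 1994:Sat 1995:Sun✓ 1996:Tue✓ 1997:Wed 1998:Thu 1999:Fri 2000:Sun✓ 2001:Mon✓ 2002:Tue✓ 2003:Wed 2004:Fri 2005:Sat 2006:Sun✓ 2007:Mon✓ 2008:Wed …(7 more)… 2016:Sat 2017:Sun✓ 2018:Mon✓ 2019:Tue✓ 2020:Thu 2021:Fri 2022:Sat 2023:Sun✓ 2024:Tue✓ 2025:Wed 2026:Thu 2027:Fri 2028:Sun✓ 2029:Mon✓ 2030:Tue✓
Years with five Tuesdays: 1995, 1996, 2000, 2001, 2002, 2006, 2007, 2012, 2013, 2017, 2018, 2019, 2023, 2024, 2028, 2029, 2030 → 17.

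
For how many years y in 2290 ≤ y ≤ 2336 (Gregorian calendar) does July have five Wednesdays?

21

July has 31 days; it has five Wednesdays when Wednesday falls among the first (month-length − 28) days — i.e. when July 1 is one of Wednesday/Tuesday/Monday.
July 1 by year: 2290:Tue✓ 2291:Wed✓ 2292:Fri 2293:Sat 2294:Sun 2295:Mon✓ 2296:Wed✓ 2297:Thu 2298:Fri 2299:Sat 2300:Sun 2301:Mon✓ 2302:Tue✓ 2303:Wed✓ 2304:Fri …(17 more)… 2322:Sat 2323:Sun 2324:Tue✓ 2325:Wed✓ 2326:Thu 2327:Fri 2328:Sun 2329:Mon✓ 2330:Tue✓ 2331:Wed✓ 2332:Fri 2333:Sat 2334:Sun 2335:Mon✓ 2336:Wed✓
Years with five Wednesdays: 2290, 2291, 2295, 2296, 2301, 2302, 2303, 2307, 2308, 2312, 2313, 2314, 2318, 2319, 2324, 2325, 2329, 2330, 2331, 2335, 2336 → 21.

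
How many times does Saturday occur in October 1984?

4

October 1984 has 31 days and begins on Monday.
The first Saturday is October 6.
Saturdays fall on 6, 13, 20, 27 — that's 4.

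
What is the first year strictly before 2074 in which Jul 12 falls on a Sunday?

2071

From one year to the next, a fixed date's weekday advances by 1, or by 2 when a Feb 29 lies between the two dates.
2074: July 12 is Thursday.
2073: Wednesday (−1)
2072: Tuesday (−1)
2071: Sunday (−2)
Jul 12 falls on a Sunday in 2071.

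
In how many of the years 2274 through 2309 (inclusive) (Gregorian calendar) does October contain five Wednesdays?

October has 31 days; it has five Wednesdays when Wednesday falls among the first (month-length − 28) days — i.e. when October 1 is one of Wednesday/Tuesday/Monday.
October 1 by year: 2274:Thu 2275:Fri 2276:Sun 2277:Mon✓ 2278:Tue✓ 2279:Wed✓ 2280:Fri 2281:Sat 2282:Sun 2283:Mon✓ 2284:Wed✓ 2285:Thu 2286:Fri 2287:Sat 2288:Mon✓ …(6 more)… 2295:Tue✓ 2296:Thu 2297:Fri 2298:Sat 2299:Sun 2300:Mon✓ 2301:Tue✓ 2302:Wed✓ 2303:Thu 2304:Sat 2305:Sun 2306:Mon✓ 2307:Tue✓ 2308:Thu 2309:Fri
Years with five Wednesdays: 2277, 2278, 2279, 2283, 2284, 2288, 2289, 2290, 2294, 2295, 2300, 2301, 2302, 2306, 2307 → 15.

15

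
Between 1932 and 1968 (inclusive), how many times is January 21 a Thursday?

Track January 21's weekday year by year (advancing +1, or +2 across a Feb 29):
  1932: Thu ✓  1933: Sat (+2)  1934: Sun (+1)  1935: Mon (+1)  1936: Tue (+1)
  1937: Thu (+2) ✓  1938: Fri (+1)  1939: Sat (+1)  1940: Sun (+1)  1941: Tue (+2)
  1942: Wed (+1)  1943: Thu (+1) ✓  1944: Fri (+1)  1945: Sun (+2)  … (9 more years) …
  1955: Fri (+1)  1956: Sat (+1)  1957: Mon (+2)  1958: Tue (+1)  1959: Wed (+1)
  1960: Thu (+1) ✓  1961: Sat (+2)  1962: Sun (+1)  1963: Mon (+1)  1964: Tue (+1)
  1965: Thu (+2) ✓  1966: Fri (+1)  1967: Sat (+1)  1968: Sun (+1)
Thursday years: 1932, 1937, 1943, 1954, 1960, 1965 — 6 in total.

6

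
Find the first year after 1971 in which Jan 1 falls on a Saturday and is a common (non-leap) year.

1977

Jan 1 advances by 2 weekdays after a leap year and by 1 after a common year.
1971: Jan 1 is Friday.
1972: Saturday (leap)
1973: Monday
1974: Tuesday
1975: Wednesday
1976: Thursday (leap)
1977: Saturday
1977 begins on a Saturday and is a common year.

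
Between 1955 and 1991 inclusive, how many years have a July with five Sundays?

17

July has 31 days; it has five Sundays when Sunday falls among the first (month-length − 28) days — i.e. when July 1 is one of Sunday/Saturday/Friday.
July 1 by year: 1955:Fri✓ 1956:Sun✓ 1957:Mon 1958:Tue 1959:Wed 1960:Fri✓ 1961:Sat✓ 1962:Sun✓ 1963:Mon 1964:Wed 1965:Thu 1966:Fri✓ 1967:Sat✓ 1968:Mon 1969:Tue …(7 more)… 1977:Fri✓ 1978:Sat✓ 1979:Sun✓ 1980:Tue 1981:Wed 1982:Thu 1983:Fri✓ 1984:Sun✓ 1985:Mon 1986:Tue 1987:Wed 1988:Fri✓ 1989:Sat✓ 1990:Sun✓ 1991:Mon
Years with five Sundays: 1955, 1956, 1960, 1961, 1962, 1966, 1967, 1972, 1973, 1977, 1978, 1979, 1983, 1984, 1988, 1989, 1990 → 17.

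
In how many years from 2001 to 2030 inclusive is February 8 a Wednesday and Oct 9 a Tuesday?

Check each year's weekday for February 8 and Oct 9:
  2001: Thu/Tue  2002: Fri/Wed  2003: Sat/Thu  2004: Sun/Sat  2005: Tue/Sun  2006: Wed/Mon  2007: Thu/Tue  2008: Fri/Thu  2009: Sun/Fri  2010: Mon/Sat  2011: Tue/Sun  2012: Wed/Tue ✓  2013: Fri/Wed  2014: Sat/Thu  2015: Sun/Fri  2016: Mon/Sun  2017: Wed/Mon  2018: Thu/Tue  2019: Fri/Wed  2020: Sat/Fri  2021: Mon/Sat  2022: Tue/Sun  2023: Wed/Mon  2024: Thu/Wed  2025: Sat/Thu  2026: Sun/Fri  2027: Mon/Sat  2028: Tue/Mon  2029: Thu/Tue  2030: Fri/Wed
Both conditions hold in: 2012 — 1.

1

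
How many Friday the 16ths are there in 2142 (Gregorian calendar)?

3

Check the 16th of each month of 2142: Jan 16: Tue, Feb 16: Fri, Mar 16: Fri, Apr 16: Mon, May 16: Wed, Jun 16: Sat, Jul 16: Mon, Aug 16: Thu, Sep 16: Sun, Oct 16: Tue, Nov 16: Fri, Dec 16: Sun.
Friday occurs in February, March, November — 3 months.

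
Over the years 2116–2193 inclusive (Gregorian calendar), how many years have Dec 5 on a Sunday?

12

Track Dec 5's weekday year by year (advancing +1, or +2 across a Feb 29):
  2116: Sat  2117: Sun (+1) ✓  2118: Mon (+1)  2119: Tue (+1)  2120: Thu (+2)
  2121: Fri (+1)  2122: Sat (+1)  2123: Sun (+1) ✓  2124: Tue (+2)  2125: Wed (+1)
  2126: Thu (+1)  2127: Fri (+1)  2128: Sun (+2) ✓  2129: Mon (+1)  … (50 more years) …
  2180: Tue (+2)  2181: Wed (+1)  2182: Thu (+1)  2183: Fri (+1)  2184: Sun (+2) ✓
  2185: Mon (+1)  2186: Tue (+1)  2187: Wed (+1)  2188: Fri (+2)  2189: Sat (+1)
  2190: Sun (+1) ✓  2191: Mon (+1)  2192: Wed (+2)  2193: Thu (+1)
Sunday years: 2117, 2123, 2128, 2134, 2145, 2151, 2156, 2162, 2173, 2179, 2184, 2190 — 12 in total.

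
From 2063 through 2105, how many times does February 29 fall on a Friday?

3

Leap years in 2063–2105: 10 of them.
Feb 29 weekday advances by 5 (mod 7) from one leap year to the next four years later (or differs when a century non-leap intervenes).
Leap-day weekdays: 2064:Fri✓ 2068:Wed 2072:Mon 2076:Sat 2080:Thu 2084:Tue 2088:Sun 2092:Fri✓ 2096:Wed 2104:Fri✓
Friday: 2064, 2092, 2104 → 3.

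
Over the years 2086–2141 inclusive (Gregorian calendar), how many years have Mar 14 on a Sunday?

Track Mar 14's weekday year by year (advancing +1, or +2 across a Feb 29):
  2086: Thu  2087: Fri (+1)  2088: Sun (+2) ✓  2089: Mon (+1)  2090: Tue (+1)
  2091: Wed (+1)  2092: Fri (+2)  2093: Sat (+1)  2094: Sun (+1) ✓  2095: Mon (+1)
  2096: Wed (+2)  2097: Thu (+1)  2098: Fri (+1)  2099: Sat (+1)  … (28 more years) …
  2128: Sun (+2) ✓  2129: Mon (+1)  2130: Tue (+1)  2131: Wed (+1)  2132: Fri (+2)
  2133: Sat (+1)  2134: Sun (+1) ✓  2135: Mon (+1)  2136: Wed (+2)  2137: Thu (+1)
  2138: Fri (+1)  2139: Sat (+1)  2140: Mon (+2)  2141: Tue (+1)
Sunday years: 2088, 2094, 2100, 2106, 2117, 2123, 2128, 2134 — 8 in total.

8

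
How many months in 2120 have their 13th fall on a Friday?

2

Check the 13th of each month of 2120: Jan 13: Sat, Feb 13: Tue, Mar 13: Wed, Apr 13: Sat, May 13: Mon, Jun 13: Thu, Jul 13: Sat, Aug 13: Tue, Sep 13: Fri, Oct 13: Sun, Nov 13: Wed, Dec 13: Fri.
Friday occurs in September, December — 2 months.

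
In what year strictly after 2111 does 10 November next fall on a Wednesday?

2117

From one year to the next, a fixed date's weekday advances by 1, or by 2 when a Feb 29 lies between the two dates.
2111: November 10 is Tuesday.
2112: Thursday (+2)
2113: Friday (+1)
2114: Saturday (+1)
2115: Sunday (+1)
2116: Tuesday (+2)
2117: Wednesday (+1)
10 November falls on a Wednesday in 2117.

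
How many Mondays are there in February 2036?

February 2036 has 29 days and begins on Friday.
The first Monday is February 4.
Mondays fall on 4, 11, 18, 25 — that's 4.

4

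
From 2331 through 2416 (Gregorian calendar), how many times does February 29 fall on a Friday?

3

Leap years in 2331–2416: 22 of them.
Feb 29 weekday advances by 5 (mod 7) from one leap year to the next four years later (or differs when a century non-leap intervenes).
Leap-day weekdays: 2332:Mon 2336:Sat 2340:Thu 2344:Tue 2348:Sun 2352:Fri✓ 2356:Wed 2360:Mon 2364:Sat 2368:Thu 2372:Tue 2376:Sun 2380:Fri✓ 2384:Wed 2388:Mon 2392:Sat 2396:Thu 2400:Tue 2404:Sun 2408:Fri✓ 2412:Wed 2416:Mon
Friday: 2352, 2380, 2408 → 3.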